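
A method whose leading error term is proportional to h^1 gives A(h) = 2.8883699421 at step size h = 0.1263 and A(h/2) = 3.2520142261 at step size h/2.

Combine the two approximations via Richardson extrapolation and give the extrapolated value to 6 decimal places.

Leading term ∝ h^1; use weight 2 = 2^1.
2×3.2520142261 = 6.5040284522; subtract 2.8883699421 → 3.6156585101
Denominator 2 − 1 = 1.
Extrapolated: 3.6156585101 / 1 = 3.6156585101
Correction |R − A(h/2)| = 3.636e-01; gap |A(h/2) − A(h)| = 3.636e-01.

3.615659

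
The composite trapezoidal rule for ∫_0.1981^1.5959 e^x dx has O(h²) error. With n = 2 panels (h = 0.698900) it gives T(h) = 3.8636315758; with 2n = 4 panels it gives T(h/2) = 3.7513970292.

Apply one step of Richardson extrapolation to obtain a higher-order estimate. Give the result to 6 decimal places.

r = 2, so 2^r = 4.
4*3.7513970292 − 3.8636315758 = 11.1419565410
(4*3.7513970292 − 3.8636315758)/(4 − 1) = 3.7139855137

3.713986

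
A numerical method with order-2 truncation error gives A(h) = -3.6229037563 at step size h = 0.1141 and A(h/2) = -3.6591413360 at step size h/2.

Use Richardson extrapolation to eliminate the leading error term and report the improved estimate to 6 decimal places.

With r = 2 the leading error scales as h^2, so the weight is 2^2 = 4.
2^2×A(h/2) = -14.6365653440; minus A(h) gives -11.0136615877.
R = (-11.0136615877)/3 = -3.6712205292

-3.671221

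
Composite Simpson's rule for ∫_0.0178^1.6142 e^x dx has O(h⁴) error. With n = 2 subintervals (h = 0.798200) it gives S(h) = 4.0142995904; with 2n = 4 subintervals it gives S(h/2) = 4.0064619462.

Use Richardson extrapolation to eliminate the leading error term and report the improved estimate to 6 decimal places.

4.005939

r = 4, so 2^r = 16.
16 × 4.0064619462 = 64.1033911392; 64.1033911392 − 4.0142995904 = 60.0890915488
Divide by 2^4 − 1 = 15.
So the Richardson estimate is 4.0059394366.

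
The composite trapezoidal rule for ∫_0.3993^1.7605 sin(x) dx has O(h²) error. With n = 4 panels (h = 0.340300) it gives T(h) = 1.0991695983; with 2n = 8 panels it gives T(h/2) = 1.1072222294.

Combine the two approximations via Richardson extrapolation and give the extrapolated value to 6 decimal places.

Leading term ∝ h^2; use weight 4 = 2^2.
Difference of the inputs: 1.1072222294 − 1.0991695983 = 0.0080526311
Correction (A(h/2) − A(h))/(4 − 1) = 0.0080526311/3 = 0.0026842104
R = A(h/2) + (A(h/2) − A(h))/3 = 1.1072222294 + 0.0026842104 = 1.1099064398

1.109906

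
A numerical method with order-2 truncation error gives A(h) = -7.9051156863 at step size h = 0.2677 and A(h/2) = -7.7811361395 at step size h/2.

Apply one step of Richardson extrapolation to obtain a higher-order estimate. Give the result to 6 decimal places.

-7.739810

r = 2, so 2^r = 4.
Weighted: (-31.1245445580) − (-7.9051156863) = -23.2194288717
Denominator 4 − 1 = 3.
Result: -7.7398096239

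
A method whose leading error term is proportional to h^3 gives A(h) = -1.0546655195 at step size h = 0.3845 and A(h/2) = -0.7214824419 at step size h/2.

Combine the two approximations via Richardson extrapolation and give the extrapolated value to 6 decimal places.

r = 3, so 2^r = 8.
Top: 8(-0.7214824419) − (-1.0546655195) = -4.7171940157
(8 × (-0.7214824419) − (-1.0546655195))/(8 − 1) = -0.6738848594
Gap between inputs: 3.332e-01; correction applied: +0.0475975825.

-0.673885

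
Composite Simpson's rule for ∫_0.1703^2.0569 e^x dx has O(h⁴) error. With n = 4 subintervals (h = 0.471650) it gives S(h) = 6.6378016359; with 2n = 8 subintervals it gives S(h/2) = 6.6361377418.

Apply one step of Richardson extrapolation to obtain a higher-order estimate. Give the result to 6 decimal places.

6.636027

r = 4: numerator weight 16, denominator 15.
Numerator 16*A(h/2) − A(h) = 16*6.6361377418 − 6.6378016359 = 99.5404022329
(16*6.6361377418 − 6.6378016359)/(16 − 1) = 6.6360268155
Shift from A(h/2): −0.0001109263.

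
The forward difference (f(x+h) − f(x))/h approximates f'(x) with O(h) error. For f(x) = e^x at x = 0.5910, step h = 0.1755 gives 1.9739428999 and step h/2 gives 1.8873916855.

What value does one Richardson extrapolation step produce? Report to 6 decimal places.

1.800840

Method order is 1; weight 2^1 = 2.
Difference of the inputs: 1.8873916855 − 1.9739428999 = -0.0865512144
Divide by 2^1 − 1 = 1: (-0.0865512144)/1 = -0.0865512144
R = 1.8873916855 − 0.0865512144 = 1.8008404711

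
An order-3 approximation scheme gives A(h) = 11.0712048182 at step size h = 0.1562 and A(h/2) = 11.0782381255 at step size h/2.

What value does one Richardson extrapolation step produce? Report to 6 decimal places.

11.079243

The method has order 3: 2^3 = 8.
Weighted: 88.6259050040 − 11.0712048182 = 77.5547001858
(8×11.0782381255 − 11.0712048182)/(8 − 1) = 11.0792428837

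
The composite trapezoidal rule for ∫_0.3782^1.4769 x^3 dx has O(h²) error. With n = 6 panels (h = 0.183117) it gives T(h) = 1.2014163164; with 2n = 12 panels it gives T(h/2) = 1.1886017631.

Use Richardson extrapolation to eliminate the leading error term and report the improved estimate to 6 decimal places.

1.184330

Order 2 gives 2^r = 4 and 2^r − 1 = 3.
Top: 4(1.1886017631) − (1.2014163164) = 3.5529907360
(4 × 1.1886017631 − 1.2014163164)/(4 − 1) = 1.1843302453
Gap between inputs: 1.281e-02; correction applied: −0.0042715178.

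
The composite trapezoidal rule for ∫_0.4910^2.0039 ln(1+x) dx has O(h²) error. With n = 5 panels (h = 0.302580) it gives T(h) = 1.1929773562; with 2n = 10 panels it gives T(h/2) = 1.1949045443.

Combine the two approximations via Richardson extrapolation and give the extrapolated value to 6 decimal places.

Leading term ∝ h^2; use weight 4 = 2^2.
Numerator 4·A(h/2) − A(h) = 4·1.1949045443 − 1.1929773562 = 3.5866408210
3.5866408210 ÷ 3 = 1.1955469403

1.195547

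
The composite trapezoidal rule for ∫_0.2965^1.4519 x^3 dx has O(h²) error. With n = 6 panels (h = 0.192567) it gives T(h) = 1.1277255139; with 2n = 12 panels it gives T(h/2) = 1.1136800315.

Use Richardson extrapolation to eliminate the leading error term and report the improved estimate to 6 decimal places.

Order 2 gives 2^r = 4 and 2^r − 1 = 3.
4·1.1136800315 = 4.4547201260; 4.4547201260 − 1.1277255139 = 3.3269946121
Denominator 4 − 1 = 3.
R = 3.3269946121/3 = 1.1089982040
Correction |R − A(h/2)| = 4.682e-03; gap |A(h/2) − A(h)| = 1.405e-02.

1.108998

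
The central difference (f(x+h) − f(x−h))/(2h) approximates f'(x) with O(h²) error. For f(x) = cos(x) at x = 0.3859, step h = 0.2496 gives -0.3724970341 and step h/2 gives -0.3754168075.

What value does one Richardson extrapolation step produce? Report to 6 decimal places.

-0.376390

The method has order 2: 2^2 = 4.
4·(-0.3754168075) = -1.5016672300; subtract (-0.3724970341) → -1.1291701959
Divide by 2^2 − 1 = 3.
Result: -0.3763900653
Correction |R − A(h/2)| = 9.733e-04; gap |A(h/2) − A(h)| = 2.920e-03.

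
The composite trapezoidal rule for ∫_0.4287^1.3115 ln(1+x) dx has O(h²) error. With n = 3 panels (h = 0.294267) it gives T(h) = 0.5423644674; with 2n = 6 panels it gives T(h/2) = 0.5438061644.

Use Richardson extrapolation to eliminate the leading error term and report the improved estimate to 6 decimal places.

Leading term ∝ h^2; use weight 4 = 2^2.
4 × 0.5438061644 = 2.1752246576; subtract 0.5423644674 → 1.6328601902
R = 1.6328601902/3 = 0.5442867301

0.544287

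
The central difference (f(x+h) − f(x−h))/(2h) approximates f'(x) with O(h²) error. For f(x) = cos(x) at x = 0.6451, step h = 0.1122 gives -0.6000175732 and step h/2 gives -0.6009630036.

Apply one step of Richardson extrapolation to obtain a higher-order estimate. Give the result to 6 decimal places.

r = 2, so 2^r = 4.
Weighted: (-2.4038520144) − (-0.6000175732) = -1.8038344412
Extrapolated: (-1.8038344412) / 3 = -0.6012781471
Gap between inputs: 9.454e-04; correction applied: −0.0003151435.

-0.601278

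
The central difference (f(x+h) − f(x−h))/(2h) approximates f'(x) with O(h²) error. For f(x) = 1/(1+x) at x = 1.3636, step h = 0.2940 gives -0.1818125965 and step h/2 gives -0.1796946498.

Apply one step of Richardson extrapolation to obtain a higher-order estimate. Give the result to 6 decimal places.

With r = 2 the leading error scales as h^2, so the weight is 2^2 = 4.
4·(-0.1796946498) = -0.7187785992; subtract (-0.1818125965) → -0.5369660027
(-0.5369660027) ÷ 3 = -0.1789886676

-0.178989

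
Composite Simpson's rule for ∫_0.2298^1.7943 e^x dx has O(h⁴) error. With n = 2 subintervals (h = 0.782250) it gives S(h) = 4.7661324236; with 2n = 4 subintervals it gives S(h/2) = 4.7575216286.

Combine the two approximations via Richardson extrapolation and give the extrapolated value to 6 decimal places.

4.756948

r = 4: numerator weight 16, denominator 15.
Numerator 16*A(h/2) − A(h) = 16*4.7575216286 − 4.7661324236 = 71.3542136340
R = 71.3542136340/15 = 4.7569475756
Correction |R − A(h/2)| = 5.741e-04; gap |A(h/2) − A(h)| = 8.611e-03.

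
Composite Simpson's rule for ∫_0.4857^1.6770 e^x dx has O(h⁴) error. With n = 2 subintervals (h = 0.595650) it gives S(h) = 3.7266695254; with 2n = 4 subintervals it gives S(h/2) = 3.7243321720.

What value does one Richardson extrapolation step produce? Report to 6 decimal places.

3.724176

r = 4: numerator weight 16, denominator 15.
Numerator 16·A(h/2) − A(h) = 16·3.7243321720 − 3.7266695254 = 55.8626452266
Denominator 16 − 1 = 15.
(16·3.7243321720 − 3.7266695254)/(16 − 1) = 3.7241763484
Shift from A(h/2): −0.0001558236.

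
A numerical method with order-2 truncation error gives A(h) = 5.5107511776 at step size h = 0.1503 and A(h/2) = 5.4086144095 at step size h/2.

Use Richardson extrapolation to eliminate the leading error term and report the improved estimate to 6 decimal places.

5.374569

Leading term ∝ h^2; use weight 4 = 2^2.
4·5.4086144095 − 5.5107511776 = 16.1237064604
Denominator 4 − 1 = 3.
(4·5.4086144095 − 5.5107511776)/(4 − 1) = 5.3745688201
Correction |R − A(h/2)| = 3.405e-02; gap |A(h/2) − A(h)| = 1.021e-01.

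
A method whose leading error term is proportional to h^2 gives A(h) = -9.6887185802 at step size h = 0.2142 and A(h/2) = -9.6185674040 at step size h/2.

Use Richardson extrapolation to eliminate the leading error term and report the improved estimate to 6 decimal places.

-9.595184

Error is O(h^2); halving h shrinks it by 2^2 = 4.
Numerator 4*A(h/2) − A(h) = 4*(-9.6185674040) − (-9.6887185802) = -28.7855510358
Denominator 4 − 1 = 3.
(4*(-9.6185674040) − (-9.6887185802))/(4 − 1) = -9.5951836786
Gap between inputs: 7.015e-02; correction applied: +0.0233837254.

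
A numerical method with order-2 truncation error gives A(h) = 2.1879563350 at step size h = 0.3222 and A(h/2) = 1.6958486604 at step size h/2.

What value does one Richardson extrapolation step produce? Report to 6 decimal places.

1.531813

The method has order 2: 2^2 = 4.
4×1.6958486604 − 2.1879563350 = 4.5954383066
(4×1.6958486604 − 2.1879563350)/(4 − 1) = 1.5318127689
Gap between inputs: 4.921e-01; correction applied: −0.1640358915.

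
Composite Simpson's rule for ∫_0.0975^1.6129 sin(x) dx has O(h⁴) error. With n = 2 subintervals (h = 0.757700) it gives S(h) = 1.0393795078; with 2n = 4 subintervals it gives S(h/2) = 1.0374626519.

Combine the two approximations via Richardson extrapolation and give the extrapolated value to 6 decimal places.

1.037335

With r = 4 the leading error scales as h^4, so the weight is 2^4 = 16.
16*1.0374626519 = 16.5994024304; subtract 1.0393795078 → 15.5600229226
Divide by 2^4 − 1 = 15.
15.5600229226 ÷ 15 = 1.0373348615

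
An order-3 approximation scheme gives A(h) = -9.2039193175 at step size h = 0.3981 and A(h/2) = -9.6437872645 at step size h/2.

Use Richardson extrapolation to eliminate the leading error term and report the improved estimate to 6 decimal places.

-9.706626

With r = 3 the leading error scales as h^3, so the weight is 2^3 = 8.
2^3×A(h/2) = -77.1502981160; minus A(h) gives -67.9463787985.
Denominator 8 − 1 = 7.
R = (-67.9463787985)/7 = -9.7066255426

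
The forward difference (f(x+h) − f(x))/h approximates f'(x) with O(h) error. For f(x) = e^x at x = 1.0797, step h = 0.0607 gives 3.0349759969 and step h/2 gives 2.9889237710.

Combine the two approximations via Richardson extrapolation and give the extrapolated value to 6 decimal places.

2.942872

r = 1: numerator weight 2, denominator 1.
Top: 2(2.9889237710) − (3.0349759969) = 2.9428715451
R = 2.9428715451/1 = 2.9428715451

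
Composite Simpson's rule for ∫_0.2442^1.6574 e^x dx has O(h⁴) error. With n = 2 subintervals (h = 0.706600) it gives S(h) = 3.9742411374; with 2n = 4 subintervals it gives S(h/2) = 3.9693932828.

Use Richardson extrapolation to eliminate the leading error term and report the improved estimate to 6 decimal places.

r = 4, so 2^r = 16.
Top: 16(3.9693932828) − (3.9742411374) = 59.5360513874
R = 59.5360513874/15 = 3.9690700925
Gap between inputs: 4.848e-03; correction applied: −0.0003231903.

3.969070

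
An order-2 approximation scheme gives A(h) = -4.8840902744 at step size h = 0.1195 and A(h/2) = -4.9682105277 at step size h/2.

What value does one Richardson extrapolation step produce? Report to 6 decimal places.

-4.996251

r = 2, so 2^r = 4.
Top: 4(-4.9682105277) − (-4.8840902744) = -14.9887518364
Divide by 2^2 − 1 = 3.
(4×(-4.9682105277) − (-4.8840902744))/(4 − 1) = -4.9962506121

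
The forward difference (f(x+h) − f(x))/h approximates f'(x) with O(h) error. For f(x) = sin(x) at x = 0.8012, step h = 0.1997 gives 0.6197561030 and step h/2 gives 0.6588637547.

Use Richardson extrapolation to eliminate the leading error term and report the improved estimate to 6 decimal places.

0.697971

Leading term ∝ h^1; use weight 2 = 2^1.
2^1 × A(h/2) = 1.3177275094; minus A(h) gives 0.6979714064.
Extrapolated: 0.6979714064 / 1 = 0.6979714064
Shift from A(h/2): +0.0391076517.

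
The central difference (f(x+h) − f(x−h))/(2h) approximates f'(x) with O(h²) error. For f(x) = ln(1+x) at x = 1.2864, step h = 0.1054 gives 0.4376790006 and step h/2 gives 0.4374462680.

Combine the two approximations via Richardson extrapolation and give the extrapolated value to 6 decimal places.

0.437369

The method has order 2: 2^2 = 4.
4*0.4374462680 − 0.4376790006 = 1.3121060714
Denominator 4 − 1 = 3.
Result: 0.4373686905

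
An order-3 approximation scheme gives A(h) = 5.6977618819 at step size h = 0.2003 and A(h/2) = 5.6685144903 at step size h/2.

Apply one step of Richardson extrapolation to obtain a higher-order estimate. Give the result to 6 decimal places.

5.664336

Error is O(h^3); halving h shrinks it by 2^3 = 8.
8×5.6685144903 = 45.3481159224; subtract 5.6977618819 → 39.6503540405
Divide by 2^3 − 1 = 7.
Extrapolated: 39.6503540405 / 7 = 5.6643362915
Correction |R − A(h/2)| = 4.178e-03; gap |A(h/2) − A(h)| = 2.925e-02.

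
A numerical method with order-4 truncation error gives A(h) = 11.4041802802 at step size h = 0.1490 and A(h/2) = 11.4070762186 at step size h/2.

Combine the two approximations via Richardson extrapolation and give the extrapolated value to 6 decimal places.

Order 4 gives 2^r = 16 and 2^r − 1 = 15.
16 × 11.4070762186 = 182.5132194976; 182.5132194976 − 11.4041802802 = 171.1090392174
Denominator 16 − 1 = 15.
Result: 11.4072692812
Shift from A(h/2): +0.0001930626.

11.407269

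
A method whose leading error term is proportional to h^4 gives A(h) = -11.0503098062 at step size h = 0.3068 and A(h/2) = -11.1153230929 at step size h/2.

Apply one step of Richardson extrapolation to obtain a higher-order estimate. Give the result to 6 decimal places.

-11.119657

Leading term ∝ h^4; use weight 16 = 2^4.
Difference of the inputs: -11.1153230929 − (-11.0503098062) = -0.0650132867
Correction (A(h/2) − A(h))/(16 − 1) = (-0.0650132867)/15 = -0.0043342191
R = -11.1153230929 − 0.0043342191 = -11.1196573120
Correction |R − A(h/2)| = 4.334e-03; gap |A(h/2) − A(h)| = 6.501e-02.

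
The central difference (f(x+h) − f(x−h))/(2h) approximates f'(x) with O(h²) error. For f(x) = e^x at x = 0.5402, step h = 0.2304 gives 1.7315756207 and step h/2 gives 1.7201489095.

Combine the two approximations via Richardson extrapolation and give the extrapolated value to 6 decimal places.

1.716340

Method order is 2; weight 2^2 = 4.
Numerator 4×A(h/2) − A(h) = 4×1.7201489095 − 1.7315756207 = 5.1490200173
R = 5.1490200173/3 = 1.7163400058
Shift from A(h/2): −0.0038089037.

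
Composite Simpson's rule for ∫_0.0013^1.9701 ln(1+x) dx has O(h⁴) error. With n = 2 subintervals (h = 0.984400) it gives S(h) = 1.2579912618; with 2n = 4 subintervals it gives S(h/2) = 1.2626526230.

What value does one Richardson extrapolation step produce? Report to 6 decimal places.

Method order is 4; weight 2^4 = 16.
Difference of the inputs: 1.2626526230 − 1.2579912618 = 0.0046613612
Divide by 2^4 − 1 = 15: 0.0046613612/15 = 0.0003107574
R = A(h/2) + (A(h/2) − A(h))/15 = 1.2626526230 + 0.0003107574 = 1.2629633804

1.262963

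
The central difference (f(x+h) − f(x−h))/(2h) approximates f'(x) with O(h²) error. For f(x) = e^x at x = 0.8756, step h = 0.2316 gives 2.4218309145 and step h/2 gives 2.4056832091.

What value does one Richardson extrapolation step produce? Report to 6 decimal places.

2.400301

With r = 2 the leading error scales as h^2, so the weight is 2^2 = 4.
2^2×A(h/2) = 9.6227328364; minus A(h) gives 7.2009019219.
(4×2.4056832091 − 2.4218309145)/(4 − 1) = 2.4003006406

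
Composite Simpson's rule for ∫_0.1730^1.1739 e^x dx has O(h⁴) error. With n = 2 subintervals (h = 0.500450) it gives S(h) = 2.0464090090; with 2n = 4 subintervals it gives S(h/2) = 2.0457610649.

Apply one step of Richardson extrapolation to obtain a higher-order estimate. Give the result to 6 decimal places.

The method has order 4: 2^4 = 16.
Difference of the inputs: 2.0457610649 − 2.0464090090 = -0.0006479441
Divide by 2^4 − 1 = 15: (-0.0006479441)/15 = -0.0000431963
R = A(h/2) + (A(h/2) − A(h))/15 = 2.0457610649 − 0.0000431963 = 2.0457178686

2.045718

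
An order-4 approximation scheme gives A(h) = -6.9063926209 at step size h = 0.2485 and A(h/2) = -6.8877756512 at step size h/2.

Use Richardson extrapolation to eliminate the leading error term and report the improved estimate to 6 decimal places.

-6.886535

Method order is 4; weight 2^4 = 16.
Numerator 16*A(h/2) − A(h) = 16*(-6.8877756512) − (-6.9063926209) = -103.2980177983
(-103.2980177983) ÷ 15 = -6.8865345199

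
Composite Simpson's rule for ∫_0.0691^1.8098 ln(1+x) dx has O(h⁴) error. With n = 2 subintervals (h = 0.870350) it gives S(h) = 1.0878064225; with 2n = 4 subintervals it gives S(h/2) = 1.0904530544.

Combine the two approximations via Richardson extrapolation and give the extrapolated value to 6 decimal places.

Method order is 4; weight 2^4 = 16.
2^4×A(h/2) = 17.4472488704; minus A(h) gives 16.3594424479.
Divide by 2^4 − 1 = 15.
(16×1.0904530544 − 1.0878064225)/(16 − 1) = 1.0906294965
Gap between inputs: 2.647e-03; correction applied: +0.0001764421.

1.090629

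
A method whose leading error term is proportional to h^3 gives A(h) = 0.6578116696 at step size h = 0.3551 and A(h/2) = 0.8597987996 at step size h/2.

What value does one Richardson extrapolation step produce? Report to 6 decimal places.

0.888654

Order 3 gives 2^r = 8 and 2^r − 1 = 7.
8·0.8597987996 = 6.8783903968; subtract 0.6578116696 → 6.2205787272
Divide by 2^3 − 1 = 7.
R = 6.2205787272/7 = 0.8886541039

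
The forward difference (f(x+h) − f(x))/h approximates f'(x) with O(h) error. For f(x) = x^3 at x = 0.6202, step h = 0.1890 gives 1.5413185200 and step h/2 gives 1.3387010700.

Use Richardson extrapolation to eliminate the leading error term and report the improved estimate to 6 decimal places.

Leading term ∝ h^1; use weight 2 = 2^1.
Difference of the inputs: 1.3387010700 − 1.5413185200 = -0.2026174500
Divide by 2^1 − 1 = 1: (-0.2026174500)/1 = -0.2026174500
R = A(h/2) + (A(h/2) − A(h))/1 = 1.3387010700 − 0.2026174500 = 1.1360836200

1.136084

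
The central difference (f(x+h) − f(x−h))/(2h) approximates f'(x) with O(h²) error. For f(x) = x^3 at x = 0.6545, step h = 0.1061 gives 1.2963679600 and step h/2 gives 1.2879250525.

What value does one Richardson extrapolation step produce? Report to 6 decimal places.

r = 2, so 2^r = 4.
Difference of the inputs: 1.2879250525 − 1.2963679600 = -0.0084429075
Divide by 2^2 − 1 = 3: (-0.0084429075)/3 = -0.0028143025
R = 1.2879250525 − 0.0028143025 = 1.2851107500
Shift from A(h/2): −0.0028143025.

1.285111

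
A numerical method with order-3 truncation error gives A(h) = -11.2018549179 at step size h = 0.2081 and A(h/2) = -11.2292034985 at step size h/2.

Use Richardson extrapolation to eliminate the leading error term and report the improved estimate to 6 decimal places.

r = 3: numerator weight 8, denominator 7.
Numerator 8×A(h/2) − A(h) = 8×(-11.2292034985) − (-11.2018549179) = -78.6317730701
Divide by 2^3 − 1 = 7.
(8×(-11.2292034985) − (-11.2018549179))/(8 − 1) = -11.2331104386

-11.233110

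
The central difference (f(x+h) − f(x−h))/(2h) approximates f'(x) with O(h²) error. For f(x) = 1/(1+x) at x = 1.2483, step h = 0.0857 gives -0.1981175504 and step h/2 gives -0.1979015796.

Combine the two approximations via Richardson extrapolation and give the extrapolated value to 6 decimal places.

-0.197830

Order 2 gives 2^r = 4 and 2^r − 1 = 3.
Numerator 4 × A(h/2) − A(h) = 4 × (-0.1979015796) − (-0.1981175504) = -0.5934887680
(-0.5934887680) ÷ 3 = -0.1978295893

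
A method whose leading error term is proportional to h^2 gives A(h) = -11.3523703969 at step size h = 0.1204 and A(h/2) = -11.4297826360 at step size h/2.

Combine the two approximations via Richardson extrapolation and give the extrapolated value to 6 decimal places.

-11.455587

The method has order 2: 2^2 = 4.
4*(-11.4297826360) = -45.7191305440; (-45.7191305440) − (-11.3523703969) = -34.3667601471
(-34.3667601471) ÷ 3 = -11.4555867157
Gap between inputs: 7.741e-02; correction applied: −0.0258040797.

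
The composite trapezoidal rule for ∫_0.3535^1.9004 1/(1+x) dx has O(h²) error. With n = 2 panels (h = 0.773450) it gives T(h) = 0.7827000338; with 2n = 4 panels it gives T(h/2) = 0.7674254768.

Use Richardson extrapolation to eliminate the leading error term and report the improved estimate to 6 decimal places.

0.762334

Order 2 gives 2^r = 4 and 2^r − 1 = 3.
4*0.7674254768 = 3.0697019072; subtract 0.7827000338 → 2.2870018734
Divide by 2^2 − 1 = 3.
R = 2.2870018734/3 = 0.7623339578
Gap between inputs: 1.527e-02; correction applied: −0.0050915190.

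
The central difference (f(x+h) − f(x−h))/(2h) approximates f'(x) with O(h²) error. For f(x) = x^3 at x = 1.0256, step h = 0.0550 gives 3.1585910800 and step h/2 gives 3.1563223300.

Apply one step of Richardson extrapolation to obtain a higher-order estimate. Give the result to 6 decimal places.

3.155566

Error is O(h^2); halving h shrinks it by 2^2 = 4.
4·3.1563223300 = 12.6252893200; 12.6252893200 − 3.1585910800 = 9.4666982400
Denominator 4 − 1 = 3.
R = 9.4666982400/3 = 3.1555660800
Shift from A(h/2): −0.0007562500.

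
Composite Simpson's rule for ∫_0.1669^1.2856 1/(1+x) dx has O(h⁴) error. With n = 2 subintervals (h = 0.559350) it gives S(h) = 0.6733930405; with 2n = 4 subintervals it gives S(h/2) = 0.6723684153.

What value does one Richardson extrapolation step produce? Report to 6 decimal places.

0.672300

r = 4: numerator weight 16, denominator 15.
16×0.6723684153 − 0.6733930405 = 10.0845016043
(16×0.6723684153 − 0.6733930405)/(16 − 1) = 0.6723001070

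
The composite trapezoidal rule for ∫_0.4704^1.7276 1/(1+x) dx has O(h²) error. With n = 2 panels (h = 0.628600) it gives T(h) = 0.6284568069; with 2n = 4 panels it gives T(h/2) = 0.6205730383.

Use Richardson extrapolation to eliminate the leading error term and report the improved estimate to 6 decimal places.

r = 2, so 2^r = 4.
4 × 0.6205730383 = 2.4822921532; subtract 0.6284568069 → 1.8538353463
Divide by 2^2 − 1 = 3.
Result: 0.6179451154
Gap between inputs: 7.884e-03; correction applied: −0.0026279229.

0.617945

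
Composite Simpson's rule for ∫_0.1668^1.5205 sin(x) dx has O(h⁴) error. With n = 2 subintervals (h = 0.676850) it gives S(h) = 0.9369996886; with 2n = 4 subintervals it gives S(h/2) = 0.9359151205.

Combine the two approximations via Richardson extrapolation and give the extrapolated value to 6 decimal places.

0.935843

Error is O(h^4); halving h shrinks it by 2^4 = 16.
Weighted: 14.9746419280 − 0.9369996886 = 14.0376422394
Divide by 2^4 − 1 = 15.
(16×0.9359151205 − 0.9369996886)/(16 − 1) = 0.9358428160
Shift from A(h/2): −0.0000723045.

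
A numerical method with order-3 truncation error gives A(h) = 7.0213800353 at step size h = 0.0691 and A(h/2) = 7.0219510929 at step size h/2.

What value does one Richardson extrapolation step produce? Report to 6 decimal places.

7.022033

With r = 3 the leading error scales as h^3, so the weight is 2^3 = 8.
2^3 × A(h/2) = 56.1756087432; minus A(h) gives 49.1542287079.
Denominator 8 − 1 = 7.
Result: 7.0220326726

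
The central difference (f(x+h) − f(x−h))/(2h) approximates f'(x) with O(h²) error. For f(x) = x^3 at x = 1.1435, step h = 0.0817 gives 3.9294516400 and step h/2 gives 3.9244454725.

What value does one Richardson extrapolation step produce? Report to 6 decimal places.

3.922777

Error is O(h^2); halving h shrinks it by 2^2 = 4.
4*3.9244454725 − 3.9294516400 = 11.7683302500
Denominator 4 − 1 = 3.
11.7683302500 ÷ 3 = 3.9227767500
Gap between inputs: 5.006e-03; correction applied: −0.0016687225.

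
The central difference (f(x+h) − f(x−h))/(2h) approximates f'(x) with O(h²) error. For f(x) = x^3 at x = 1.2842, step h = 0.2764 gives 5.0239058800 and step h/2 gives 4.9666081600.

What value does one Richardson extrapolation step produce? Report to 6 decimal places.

4.947509

Order 2 gives 2^r = 4 and 2^r − 1 = 3.
2^2·A(h/2) = 19.8664326400; minus A(h) gives 14.8425267600.
Divide by 2^2 − 1 = 3.
Extrapolated: 14.8425267600 / 3 = 4.9475089200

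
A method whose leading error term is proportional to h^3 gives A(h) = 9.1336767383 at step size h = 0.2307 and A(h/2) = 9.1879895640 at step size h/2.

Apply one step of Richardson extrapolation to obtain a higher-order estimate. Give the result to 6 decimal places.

Method order is 3; weight 2^3 = 8.
Numerator 8×A(h/2) − A(h) = 8×9.1879895640 − 9.1336767383 = 64.3702397737
64.3702397737 ÷ 7 = 9.1957485391
Gap between inputs: 5.431e-02; correction applied: +0.0077589751.

9.195749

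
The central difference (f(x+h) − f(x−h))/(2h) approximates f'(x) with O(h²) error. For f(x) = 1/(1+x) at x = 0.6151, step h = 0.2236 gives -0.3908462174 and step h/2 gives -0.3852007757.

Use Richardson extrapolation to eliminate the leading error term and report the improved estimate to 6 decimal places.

-0.383319

Order 2 gives 2^r = 4 and 2^r − 1 = 3.
4×(-0.3852007757) = -1.5408031028; (-1.5408031028) − (-0.3908462174) = -1.1499568854
Denominator 4 − 1 = 3.
(4×(-0.3852007757) − (-0.3908462174))/(4 − 1) = -0.3833189618
Correction |R − A(h/2)| = 1.882e-03; gap |A(h/2) − A(h)| = 5.645e-03.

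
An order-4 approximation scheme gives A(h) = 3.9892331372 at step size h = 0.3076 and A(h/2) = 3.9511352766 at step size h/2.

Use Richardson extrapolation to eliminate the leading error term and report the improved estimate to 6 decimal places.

3.948595

Order 4 gives 2^r = 16 and 2^r − 1 = 15.
Weighted: 63.2181644256 − 3.9892331372 = 59.2289312884
Divide by 2^4 − 1 = 15.
Result: 3.9485954192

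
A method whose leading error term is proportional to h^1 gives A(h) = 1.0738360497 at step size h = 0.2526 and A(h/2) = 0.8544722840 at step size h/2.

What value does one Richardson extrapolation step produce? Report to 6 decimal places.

With r = 1 the leading error scales as h^1, so the weight is 2^1 = 2.
Top: 2(0.8544722840) − (1.0738360497) = 0.6351085183
(2×0.8544722840 − 1.0738360497)/(2 − 1) = 0.6351085183

0.635109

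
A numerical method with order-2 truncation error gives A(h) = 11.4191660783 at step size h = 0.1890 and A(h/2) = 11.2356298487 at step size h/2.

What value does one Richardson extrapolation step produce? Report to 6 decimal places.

11.174451

Leading term ∝ h^2; use weight 4 = 2^2.
4*11.2356298487 = 44.9425193948; subtract 11.4191660783 → 33.5233533165
Extrapolated: 33.5233533165 / 3 = 11.1744511055
Shift from A(h/2): −0.0611787432.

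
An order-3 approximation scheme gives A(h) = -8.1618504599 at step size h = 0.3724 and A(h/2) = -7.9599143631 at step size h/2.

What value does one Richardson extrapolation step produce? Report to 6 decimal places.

Method order is 3; weight 2^3 = 8.
Difference of the inputs: -7.9599143631 − (-8.1618504599) = 0.2019360968
Divide by 2^3 − 1 = 7: 0.2019360968/7 = 0.0288480138
R = -7.9599143631 + 0.0288480138 = -7.9310663493

-7.931066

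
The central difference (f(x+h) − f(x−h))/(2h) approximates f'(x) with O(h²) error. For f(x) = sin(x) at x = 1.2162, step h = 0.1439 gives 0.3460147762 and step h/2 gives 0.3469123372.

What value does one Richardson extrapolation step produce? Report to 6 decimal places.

0.347212

Leading term ∝ h^2; use weight 4 = 2^2.
Weighted: 1.3876493488 − 0.3460147762 = 1.0416345726
Extrapolated: 1.0416345726 / 3 = 0.3472115242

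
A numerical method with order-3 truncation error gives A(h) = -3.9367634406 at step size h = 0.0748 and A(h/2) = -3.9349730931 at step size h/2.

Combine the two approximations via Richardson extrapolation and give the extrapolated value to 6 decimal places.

-3.934717

r = 3: numerator weight 8, denominator 7.
Top: 8(-3.9349730931) − (-3.9367634406) = -27.5430213042
(8 × (-3.9349730931) − (-3.9367634406))/(8 − 1) = -3.9347173292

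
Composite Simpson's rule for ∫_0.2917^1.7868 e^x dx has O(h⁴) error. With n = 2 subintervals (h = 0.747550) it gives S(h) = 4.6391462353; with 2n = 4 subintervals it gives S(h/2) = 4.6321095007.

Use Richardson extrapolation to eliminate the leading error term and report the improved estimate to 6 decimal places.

4.631640

With r = 4 the leading error scales as h^4, so the weight is 2^4 = 16.
A(h/2) − A(h) = 4.6321095007 − 4.6391462353 = -0.0070367346
Divide by 2^4 − 1 = 15: (-0.0070367346)/15 = -0.0004691156
R = A(h/2) + (A(h/2) − A(h))/15 = 4.6321095007 − 0.0004691156 = 4.6316403851
Gap between inputs: 7.037e-03; correction applied: −0.0004691156.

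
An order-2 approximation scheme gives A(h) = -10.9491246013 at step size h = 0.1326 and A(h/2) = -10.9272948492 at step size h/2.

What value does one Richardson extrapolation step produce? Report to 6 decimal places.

Error is O(h^2); halving h shrinks it by 2^2 = 4.
Weighted: (-43.7091793968) − (-10.9491246013) = -32.7600547955
(4*(-10.9272948492) − (-10.9491246013))/(4 − 1) = -10.9200182652
Correction |R − A(h/2)| = 7.277e-03; gap |A(h/2) − A(h)| = 2.183e-02.

-10.920018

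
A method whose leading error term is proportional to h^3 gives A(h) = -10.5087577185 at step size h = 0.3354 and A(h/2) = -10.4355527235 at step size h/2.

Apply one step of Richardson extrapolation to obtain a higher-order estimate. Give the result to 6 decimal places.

-10.425095

The method has order 3: 2^3 = 8.
8 × (-10.4355527235) = -83.4844217880; subtract (-10.5087577185) → -72.9756640695
Denominator 8 − 1 = 7.
So the Richardson estimate is -10.4250948671.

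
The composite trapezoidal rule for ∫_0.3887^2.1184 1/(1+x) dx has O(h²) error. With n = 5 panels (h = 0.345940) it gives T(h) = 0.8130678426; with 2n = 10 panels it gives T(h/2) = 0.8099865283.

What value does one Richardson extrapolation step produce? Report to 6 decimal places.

With r = 2 the leading error scales as h^2, so the weight is 2^2 = 4.
4·0.8099865283 = 3.2399461132; subtract 0.8130678426 → 2.4268782706
2.4268782706 ÷ 3 = 0.8089594235
Correction |R − A(h/2)| = 1.027e-03; gap |A(h/2) − A(h)| = 3.081e-03.

0.808959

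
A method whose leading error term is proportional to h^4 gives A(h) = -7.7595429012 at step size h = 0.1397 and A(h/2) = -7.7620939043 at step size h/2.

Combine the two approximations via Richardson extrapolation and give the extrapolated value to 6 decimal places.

-7.762264

Method order is 4; weight 2^4 = 16.
Numerator 16×A(h/2) − A(h) = 16×(-7.7620939043) − (-7.7595429012) = -116.4339595676
R = (-116.4339595676)/15 = -7.7622639712
Gap between inputs: 2.551e-03; correction applied: −0.0001700669.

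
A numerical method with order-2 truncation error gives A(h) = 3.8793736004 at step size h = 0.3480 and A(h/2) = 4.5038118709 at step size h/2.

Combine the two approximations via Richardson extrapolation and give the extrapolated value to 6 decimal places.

Method order is 2; weight 2^2 = 4.
Top: 4(4.5038118709) − (3.8793736004) = 14.1358738832
Denominator 4 − 1 = 3.
So the Richardson estimate is 4.7119579611.
Gap between inputs: 6.244e-01; correction applied: +0.2081460902.

4.711958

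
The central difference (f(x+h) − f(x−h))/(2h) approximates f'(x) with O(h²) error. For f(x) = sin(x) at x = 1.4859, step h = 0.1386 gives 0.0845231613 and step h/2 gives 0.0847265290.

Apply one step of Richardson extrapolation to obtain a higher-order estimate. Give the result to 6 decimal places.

0.084794

Leading term ∝ h^2; use weight 4 = 2^2.
Difference of the inputs: 0.0847265290 − 0.0845231613 = 0.0002033677
Divide by 2^2 − 1 = 3: 0.0002033677/3 = 0.0000677892
R = 0.0847265290 + 0.0000677892 = 0.0847943182
Correction |R − A(h/2)| = 6.779e-05; gap |A(h/2) − A(h)| = 2.034e-04.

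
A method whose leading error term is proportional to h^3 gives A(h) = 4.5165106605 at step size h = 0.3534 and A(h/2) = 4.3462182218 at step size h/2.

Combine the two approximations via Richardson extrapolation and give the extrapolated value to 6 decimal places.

r = 3, so 2^r = 8.
Numerator 8·A(h/2) − A(h) = 8·4.3462182218 − 4.5165106605 = 30.2532351139
R = 30.2532351139/7 = 4.3218907306
Shift from A(h/2): −0.0243274912.

4.321891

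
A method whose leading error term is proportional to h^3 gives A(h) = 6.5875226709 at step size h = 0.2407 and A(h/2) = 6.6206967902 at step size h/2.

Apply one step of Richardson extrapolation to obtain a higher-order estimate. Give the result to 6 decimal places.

6.625436

Leading term ∝ h^3; use weight 8 = 2^3.
8 × 6.6206967902 − 6.5875226709 = 46.3780516507
Denominator 8 − 1 = 7.
46.3780516507 ÷ 7 = 6.6254359501
Gap between inputs: 3.317e-02; correction applied: +0.0047391599.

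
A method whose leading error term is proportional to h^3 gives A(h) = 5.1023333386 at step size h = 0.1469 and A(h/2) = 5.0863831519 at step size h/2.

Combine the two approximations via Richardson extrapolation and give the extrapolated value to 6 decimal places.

5.084105

Order 3 gives 2^r = 8 and 2^r − 1 = 7.
2^3 × A(h/2) = 40.6910652152; minus A(h) gives 35.5887318766.
R = 35.5887318766/7 = 5.0841045538
Shift from A(h/2): −0.0022785981.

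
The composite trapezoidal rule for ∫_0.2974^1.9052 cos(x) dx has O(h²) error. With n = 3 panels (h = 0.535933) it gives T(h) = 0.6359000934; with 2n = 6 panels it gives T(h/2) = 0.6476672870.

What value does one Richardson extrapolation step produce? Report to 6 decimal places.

r = 2, so 2^r = 4.
Top: 4(0.6476672870) − (0.6359000934) = 1.9547690546
1.9547690546 ÷ 3 = 0.6515896849

0.651590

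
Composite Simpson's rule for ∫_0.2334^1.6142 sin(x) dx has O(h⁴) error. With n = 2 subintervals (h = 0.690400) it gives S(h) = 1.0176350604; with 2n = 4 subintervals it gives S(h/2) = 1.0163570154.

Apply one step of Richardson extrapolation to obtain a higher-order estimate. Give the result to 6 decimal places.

r = 4: numerator weight 16, denominator 15.
16×1.0163570154 = 16.2617122464; subtract 1.0176350604 → 15.2440771860
15.2440771860 ÷ 15 = 1.0162718124
Gap between inputs: 1.278e-03; correction applied: −0.0000852030.

1.016272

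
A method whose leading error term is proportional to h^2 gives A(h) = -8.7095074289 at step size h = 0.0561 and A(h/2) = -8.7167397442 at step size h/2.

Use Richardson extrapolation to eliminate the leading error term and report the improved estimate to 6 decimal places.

-8.719151

The method has order 2: 2^2 = 4.
Top: 4(-8.7167397442) − (-8.7095074289) = -26.1574515479
Divide by 2^2 − 1 = 3.
So the Richardson estimate is -8.7191505160.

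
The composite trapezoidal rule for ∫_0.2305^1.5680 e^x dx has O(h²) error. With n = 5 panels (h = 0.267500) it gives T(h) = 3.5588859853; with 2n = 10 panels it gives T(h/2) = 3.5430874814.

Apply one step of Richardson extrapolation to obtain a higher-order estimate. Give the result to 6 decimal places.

Order 2 gives 2^r = 4 and 2^r − 1 = 3.
4·3.5430874814 = 14.1723499256; subtract 3.5588859853 → 10.6134639403
Divide by 2^2 − 1 = 3.
So the Richardson estimate is 3.5378213134.
Shift from A(h/2): −0.0052661680.

3.537821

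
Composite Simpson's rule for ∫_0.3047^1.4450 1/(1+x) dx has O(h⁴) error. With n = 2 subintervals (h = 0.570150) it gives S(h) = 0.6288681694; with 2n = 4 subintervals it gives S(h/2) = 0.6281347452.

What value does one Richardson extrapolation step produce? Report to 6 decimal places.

0.628086

Error is O(h^4); halving h shrinks it by 2^4 = 16.
16 × 0.6281347452 = 10.0501559232; subtract 0.6288681694 → 9.4212877538
(16 × 0.6281347452 − 0.6288681694)/(16 − 1) = 0.6280858503
Correction |R − A(h/2)| = 4.889e-05; gap |A(h/2) − A(h)| = 7.334e-04.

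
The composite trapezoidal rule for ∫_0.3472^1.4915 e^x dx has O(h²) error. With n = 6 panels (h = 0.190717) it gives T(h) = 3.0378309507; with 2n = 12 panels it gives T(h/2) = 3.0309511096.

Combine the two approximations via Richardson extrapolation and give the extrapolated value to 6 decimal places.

3.028658

r = 2: numerator weight 4, denominator 3.
Top: 4(3.0309511096) − (3.0378309507) = 9.0859734877
9.0859734877 ÷ 3 = 3.0286578292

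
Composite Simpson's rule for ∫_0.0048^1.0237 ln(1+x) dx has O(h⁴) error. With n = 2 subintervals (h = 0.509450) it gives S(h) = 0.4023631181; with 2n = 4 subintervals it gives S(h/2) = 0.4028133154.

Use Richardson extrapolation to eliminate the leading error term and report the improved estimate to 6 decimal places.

0.402843

Error is O(h^4); halving h shrinks it by 2^4 = 16.
16*0.4028133154 − 0.4023631181 = 6.0426499283
Extrapolated: 6.0426499283 / 15 = 0.4028433286
Shift from A(h/2): +0.0000300132.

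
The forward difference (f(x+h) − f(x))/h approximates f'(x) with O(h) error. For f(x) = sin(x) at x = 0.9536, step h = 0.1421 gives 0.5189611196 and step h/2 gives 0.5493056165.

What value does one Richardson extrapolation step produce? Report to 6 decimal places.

0.579650

Leading term ∝ h^1; use weight 2 = 2^1.
2×0.5493056165 = 1.0986112330; 1.0986112330 − 0.5189611196 = 0.5796501134
Extrapolated: 0.5796501134 / 1 = 0.5796501134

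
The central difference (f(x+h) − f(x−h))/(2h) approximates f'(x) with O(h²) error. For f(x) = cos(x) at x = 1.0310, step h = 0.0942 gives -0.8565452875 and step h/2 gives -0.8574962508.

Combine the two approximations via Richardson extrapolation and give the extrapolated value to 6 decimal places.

-0.857813

Method order is 2; weight 2^2 = 4.
4×(-0.8574962508) = -3.4299850032; (-3.4299850032) − (-0.8565452875) = -2.5734397157
Extrapolated: (-2.5734397157) / 3 = -0.8578132386
Correction |R − A(h/2)| = 3.170e-04; gap |A(h/2) − A(h)| = 9.510e-04.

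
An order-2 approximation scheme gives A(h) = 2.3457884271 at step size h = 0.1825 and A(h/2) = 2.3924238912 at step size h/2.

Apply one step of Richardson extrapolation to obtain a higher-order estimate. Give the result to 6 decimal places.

2.407969

Method order is 2; weight 2^2 = 4.
Numerator 4×A(h/2) − A(h) = 4×2.3924238912 − 2.3457884271 = 7.2239071377
Denominator 4 − 1 = 3.
R = 7.2239071377/3 = 2.4079690459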